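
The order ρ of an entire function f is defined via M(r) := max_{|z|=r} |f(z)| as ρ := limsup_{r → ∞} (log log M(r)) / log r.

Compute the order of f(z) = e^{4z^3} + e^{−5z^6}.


Each summand is entire of order 3 and 6 respectively (as in the single-exponential case). The order of a sum is at most the max of the orders, so ρ ≤ 6. For the lower bound: on |z|=r choose arg z so that -5z^6 is real positive; then |e^{-5z^6}| = e^{5r^6} while |e^{4z^3}| ≤ e^{4r^3} = o(e^{5r^6}). So |f| ≥ e^{5r^6}(1 − o(1)) and ρ ≥ 6. Hence ρ = max(3, 6) = 6.
Therefore ρ = 6.

Order ρ = 6.


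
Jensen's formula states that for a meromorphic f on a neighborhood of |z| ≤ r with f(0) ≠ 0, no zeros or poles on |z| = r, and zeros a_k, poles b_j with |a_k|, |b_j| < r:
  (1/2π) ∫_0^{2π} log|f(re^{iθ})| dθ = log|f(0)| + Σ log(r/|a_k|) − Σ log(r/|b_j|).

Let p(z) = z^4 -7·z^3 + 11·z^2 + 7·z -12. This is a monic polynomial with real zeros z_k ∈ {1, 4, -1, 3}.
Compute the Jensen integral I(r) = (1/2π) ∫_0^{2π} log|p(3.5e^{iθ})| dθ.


Zeros: -1, 1, 3, 4; r = 3.5.
Inside |z| < r: -1, 1, 3. Outside (|z| ≥ r): 4.
p(0) = -12, so log|p(0)| = log(12) = 2.4849.
Apply Jensen: I(r) = log|p(0)| + Σ_k log(r/|z_k|), summed over zeros inside |z| < r.
  log(r/|z_k|) for z_k = 1: log(3.5/1) = 1.2528
  log(r/|z_k|) for z_k = -1: log(3.5/1) = 1.2528
  log(r/|z_k|) for z_k = 3: log(3.5/3) = 0.1542
  Outside zeros (4) contribute nothing to the Jensen sum.
Sum over inside zeros: 2.6597.
I(r) = log|p(0)| + (inside sum) = 2.4849 + 2.6597 = 5.1446.
Note: since some zeros are outside |z| ≤ r, the simplified n·log(r) form does NOT apply — only the inside zeros contribute.

I(r) ≈ 5.1446.


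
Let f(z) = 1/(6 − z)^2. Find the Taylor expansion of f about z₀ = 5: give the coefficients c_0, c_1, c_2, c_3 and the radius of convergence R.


Let w = z − z₀, so z = z₀ + w.
Then 6 − z = 6 − (z₀ + w) = (6 − z₀) − w = 1 − w.
f(z) = 1/(1 − w)^2 = (1/(1)^2) · (1 − w/(1))^{−2}.
By the binomial series (1−u)^{−2} = Σ_{n≥0} C(n+1, 1) u^n for |u|<1, with u = w/(1):
  c_n = C(n+1, 1) / (1)^(n+2).
  c_0 = 1/(1)^2 = 1.
  c_1 = 2/(1)^3 = 2.
  c_2 = 3/(1)^4 = 3.
  c_3 = 4/(1)^5 = 4.
The series is valid for |w/d| < 1, i.e. |z − z₀| < |d|.
Radius of convergence: R = |6 − z₀| = |1| = 1 (distance from z₀ to the singularity z = 6).

c_0 = 1, c_1 = 2, c_2 = 3, c_3 = 4; R = 1.


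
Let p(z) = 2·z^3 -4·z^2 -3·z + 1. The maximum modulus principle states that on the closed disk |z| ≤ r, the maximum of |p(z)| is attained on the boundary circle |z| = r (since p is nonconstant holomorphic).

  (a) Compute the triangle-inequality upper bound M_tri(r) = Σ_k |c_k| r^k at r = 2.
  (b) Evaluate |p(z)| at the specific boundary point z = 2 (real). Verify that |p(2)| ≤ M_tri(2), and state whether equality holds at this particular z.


Coefficients: c_0 = 1, c_1 = -3, c_2 = -4, c_3 = 2. Radius r = 2.
Part (a). Triangle bound: M_tri(r) = Σ_k |c_k| r^k
  = |1|·2^0 + |-3|·2^1 + |-4|·2^2 + |2|·2^3
  = 1 + 6 + 16 + 16 = 39.
This bounds M(r) := max_{|z|=r} |p(z)| from above; equality holds iff all terms c_k z^k can be made to align in phase at a single z on |z|=r.
Part (b). At z = 2 (real, on the circle |z| = r):
  p(2) = (1)·2^0 + (-3)·2^1 + (-4)·2^2 + (2)·2^3 = -5.
  |p(2)| = 5.
Check: |p(2)| = 5 ≤ 39 = M_tri(2). ✓ Equality does not hold at z = 2 (the coefficients have mixed signs, so the terms do not all align in phase there).

M_tri(2) = 39; |p(2)| = 5; equality at z=2: no.


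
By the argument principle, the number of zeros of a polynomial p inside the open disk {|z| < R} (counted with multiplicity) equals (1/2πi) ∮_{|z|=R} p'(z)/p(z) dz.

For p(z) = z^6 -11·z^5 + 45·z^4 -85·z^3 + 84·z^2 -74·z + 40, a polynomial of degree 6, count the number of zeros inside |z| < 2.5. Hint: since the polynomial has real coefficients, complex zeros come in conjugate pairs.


The zeros of p are: 1, 4, (3 + 1i), (3 - 1i), (0 + 1i), (0 - 1i).
Their magnitudes are: 1, 4, 3.162, 3.162, 1, 1.
Zeros with |z| < R = 2.5: 1, (0 + 1i), (0 - 1i).
Count = 3.
By the argument principle, (1/2πi) ∮_{|z|=R} p'(z)/p(z) dz equals exactly this count.

Number of zeros inside |z| < 2.5: 3.


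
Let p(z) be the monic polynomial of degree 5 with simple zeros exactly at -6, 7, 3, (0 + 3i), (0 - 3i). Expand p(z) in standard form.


The polynomial is p(z) = ∏_{α ∈ S} (z − α), where S = {-6, 7, 3, (0 + 3i), (0 - 3i)}.
Expanding the product yields: p(z) = z^5 -4·z^4 -30·z^3 + 90·z^2 -351·z + 1134.
Note conjugate pairs combine to real quadratics: (z − (0+3i))(z − (0−3i)) = z² + 9.
The resulting polynomial has degree 5 and real coefficients as required.

p(z) = z^5 -4·z^4 -30·z^3 + 90·z^2 -351·z + 1134.


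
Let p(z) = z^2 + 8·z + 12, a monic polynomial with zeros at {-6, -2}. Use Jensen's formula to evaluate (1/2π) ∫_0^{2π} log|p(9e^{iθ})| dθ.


Zeros: -6, -2; r = 9.
Inside |z| < r: -6, -2. Outside (|z| ≥ r): ∅.
p(0) = 12, so log|p(0)| = log(12) = 2.4849.
Apply Jensen: I(r) = log|p(0)| + Σ_k log(r/|z_k|), summed over zeros inside |z| < r.
  log(r/|z_k|) for z_k = -6: log(9/6) = 0.4055
  log(r/|z_k|) for z_k = -2: log(9/2) = 1.5041
Sum over inside zeros: 1.9095.
I(r) = log|p(0)| + (inside sum) = 2.4849 + 1.9095 = 4.3944.
Closed form (all zeros inside, monic): I(r) = n·log(r) = 2·log(9) = 4.3944. ✓

I(r) ≈ 4.3944.


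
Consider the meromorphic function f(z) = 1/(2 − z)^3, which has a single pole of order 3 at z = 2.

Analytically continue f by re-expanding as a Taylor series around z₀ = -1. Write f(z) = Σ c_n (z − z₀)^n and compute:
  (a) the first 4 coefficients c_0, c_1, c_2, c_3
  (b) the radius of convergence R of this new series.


Let w = z − z₀, so z = z₀ + w.
Then 2 − z = 2 − (z₀ + w) = (2 − z₀) − w = 3 − w.
f(z) = 1/(3 − w)^3 = (1/(3)^3) · (1 − w/(3))^{−3}.
By the binomial series (1−u)^{−3} = Σ_{n≥0} C(n+2, 2) u^n for |u|<1, with u = w/(3):
  c_n = C(n+2, 2) / (3)^(n+3).
  c_0 = 1/(3)^3 = 1/27.
  c_1 = 3/(3)^4 = 1/27.
  c_2 = 6/(3)^5 = 2/81.
  c_3 = 10/(3)^6 = 10/729.
The series is valid for |w/d| < 1, i.e. |z − z₀| < |d|.
Radius of convergence: R = |2 − z₀| = |3| = 3 (distance from z₀ to the singularity z = 2).

c_0 = 1/27, c_1 = 1/27, c_2 = 2/81, c_3 = 10/729; R = 3.


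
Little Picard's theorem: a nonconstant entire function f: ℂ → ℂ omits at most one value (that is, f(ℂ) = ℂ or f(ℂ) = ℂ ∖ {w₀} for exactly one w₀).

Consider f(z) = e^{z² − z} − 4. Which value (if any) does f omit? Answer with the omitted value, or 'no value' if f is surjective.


Little Picard bounds the complement of f(ℂ) to at most one point.
The exponent g(z) = z² − z is a nonconstant polynomial, hence surjective onto ℂ. So e^{g(z)} takes every value in {e^w : w ∈ ℂ} = ℂ ∖ {0}. Adding -4 shifts the range to ℂ ∖ {-4}. f omits exactly -4.

Omitted value: -4.


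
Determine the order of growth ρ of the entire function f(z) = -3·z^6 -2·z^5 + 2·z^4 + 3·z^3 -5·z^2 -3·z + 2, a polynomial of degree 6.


|f(z)| ≤ Σ|c_k|·r^k = O(r^6) as r → ∞. Polynomial growth is O(e^{r^ε}) for every ε > 0 (since r^6/e^{r^ε} → 0), so ρ ≤ ε for all ε > 0, i.e. ρ = 0. Every nonconstant polynomial has order 0.
Therefore ρ = 0.

Order ρ = 0.


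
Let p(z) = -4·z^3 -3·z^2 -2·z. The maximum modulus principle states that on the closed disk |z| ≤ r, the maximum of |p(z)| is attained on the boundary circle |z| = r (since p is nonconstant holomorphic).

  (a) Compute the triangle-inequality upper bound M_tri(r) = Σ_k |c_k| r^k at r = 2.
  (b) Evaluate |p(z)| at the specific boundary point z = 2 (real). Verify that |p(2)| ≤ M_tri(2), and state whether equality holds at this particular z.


Coefficients: c_0 = 0, c_1 = -2, c_2 = -3, c_3 = -4. Radius r = 2.
Part (a). Triangle bound: M_tri(r) = Σ_k |c_k| r^k
  = |0|·2^0 + |-2|·2^1 + |-3|·2^2 + |-4|·2^3
  = 0 + 4 + 12 + 32 = 48.
This bounds M(r) := max_{|z|=r} |p(z)| from above; equality holds iff all terms c_k z^k can be made to align in phase at a single z on |z|=r.
Part (b). At z = 2 (real, on the circle |z| = r):
  p(2) = (0)·2^0 + (-2)·2^1 + (-3)·2^2 + (-4)·2^3 = -48.
  |p(2)| = 48.
Since all nonzero coefficients share the same sign, |p(2)| = 48 = M_tri(2); the triangle bound is attained at z = 2, so in fact M(r) = 48.

M_tri(2) = 48; |p(2)| = 48; equality at z=2: yes.


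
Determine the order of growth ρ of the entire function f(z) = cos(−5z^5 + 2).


Write cos(w) = (e^{iw} ± e^{−iw})/(2 or 2i), so |cos(w)| ≤ e^{|w|}. With w = −5z^5 + 2, |w| ≤ 5r^5 + 2 on |z|=r, giving M(r) ≤ e^{5r^5 + 2} and ρ ≤ 5. For the lower bound, choose z on |z|=r with -5z^5 purely imaginary of modulus 5r^5; then |cos(−5z^5 + 2)| grows like e^{5r^5}/2, so ρ ≥ 5. Hence ρ = 5.
Therefore ρ = 5.

Order ρ = 5.


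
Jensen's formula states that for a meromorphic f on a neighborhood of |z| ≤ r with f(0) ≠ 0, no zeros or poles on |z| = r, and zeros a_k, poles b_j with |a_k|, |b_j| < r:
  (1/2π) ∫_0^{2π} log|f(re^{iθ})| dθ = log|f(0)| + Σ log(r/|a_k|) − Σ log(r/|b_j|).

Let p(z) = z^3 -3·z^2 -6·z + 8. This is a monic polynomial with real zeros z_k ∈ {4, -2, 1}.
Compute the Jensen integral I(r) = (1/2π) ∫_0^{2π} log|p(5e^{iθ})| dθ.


Zeros: -2, 1, 4; r = 5.
Inside |z| < r: -2, 1, 4. Outside (|z| ≥ r): ∅.
p(0) = 8, so log|p(0)| = log(8) = 2.0794.
Apply Jensen: I(r) = log|p(0)| + Σ_k log(r/|z_k|), summed over zeros inside |z| < r.
  log(r/|z_k|) for z_k = 4: log(5/4) = 0.2231
  log(r/|z_k|) for z_k = -2: log(5/2) = 0.9163
  log(r/|z_k|) for z_k = 1: log(5/1) = 1.6094
Sum over inside zeros: 2.7489.
I(r) = log|p(0)| + (inside sum) = 2.0794 + 2.7489 = 4.8283.
Closed form (all zeros inside, monic): I(r) = n·log(r) = 3·log(5) = 4.8283. ✓

I(r) ≈ 4.8283.


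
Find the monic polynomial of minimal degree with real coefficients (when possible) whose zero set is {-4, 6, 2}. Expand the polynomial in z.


The polynomial is p(z) = ∏_{α ∈ S} (z − α), where S = {-4, 6, 2}.
Expanding the product yields: p(z) = z^3 -4·z^2 -20·z + 48.
The resulting polynomial has degree 3 and real coefficients as required.

p(z) = z^3 -4·z^2 -20·z + 48.


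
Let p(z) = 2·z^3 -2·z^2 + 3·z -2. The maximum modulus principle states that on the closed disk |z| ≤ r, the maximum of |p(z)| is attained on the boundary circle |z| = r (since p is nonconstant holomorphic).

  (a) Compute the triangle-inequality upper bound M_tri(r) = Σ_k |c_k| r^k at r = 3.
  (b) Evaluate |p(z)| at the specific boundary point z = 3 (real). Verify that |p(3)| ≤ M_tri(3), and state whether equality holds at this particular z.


Coefficients: c_0 = -2, c_1 = 3, c_2 = -2, c_3 = 2. Radius r = 3.
Part (a). Triangle bound: M_tri(r) = Σ_k |c_k| r^k
  = |-2|·3^0 + |3|·3^1 + |-2|·3^2 + |2|·3^3
  = 2 + 9 + 18 + 54 = 83.
This bounds M(r) := max_{|z|=r} |p(z)| from above; equality holds iff all terms c_k z^k can be made to align in phase at a single z on |z|=r.
Part (b). At z = 3 (real, on the circle |z| = r):
  p(3) = (-2)·3^0 + (3)·3^1 + (-2)·3^2 + (2)·3^3 = 43.
  |p(3)| = 43.
Check: |p(3)| = 43 ≤ 83 = M_tri(3). ✓ Equality does not hold at z = 3 (the coefficients have mixed signs, so the terms do not all align in phase there).

M_tri(3) = 83; |p(3)| = 43; equality at z=3: no.


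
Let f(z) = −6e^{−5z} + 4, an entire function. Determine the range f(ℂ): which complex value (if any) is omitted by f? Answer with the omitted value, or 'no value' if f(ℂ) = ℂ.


Little Picard bounds the complement of f(ℂ) to at most one point.
e^{−5z} is never zero on ℂ, so -6·e^{−5z} takes every value in ℂ ∖ {0}. Adding 4 shifts the range to ℂ ∖ {4}. Thus f omits exactly the value 4.

Omitted value: 4.


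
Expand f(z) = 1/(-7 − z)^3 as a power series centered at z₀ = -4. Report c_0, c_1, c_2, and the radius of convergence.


Let w = z − z₀, so z = z₀ + w.
Then -7 − z = -7 − (z₀ + w) = (-7 − z₀) − w = -3 − w.
f(z) = 1/(-3 − w)^3 = (1/(-3)^3) · (1 − w/(-3))^{−3}.
By the binomial series (1−u)^{−3} = Σ_{n≥0} C(n+2, 2) u^n for |u|<1, with u = w/(-3):
  c_n = C(n+2, 2) / (-3)^(n+3).
  c_0 = 1/(-3)^3 = -1/27.
  c_1 = 3/(-3)^4 = 1/27.
  c_2 = 6/(-3)^5 = -2/81.
The series is valid for |w/d| < 1, i.e. |z − z₀| < |d|.
Radius of convergence: R = |-7 − z₀| = |-3| = 3 (distance from z₀ to the singularity z = -7).

c_0 = -1/27, c_1 = 1/27, c_2 = -2/81; R = 3.


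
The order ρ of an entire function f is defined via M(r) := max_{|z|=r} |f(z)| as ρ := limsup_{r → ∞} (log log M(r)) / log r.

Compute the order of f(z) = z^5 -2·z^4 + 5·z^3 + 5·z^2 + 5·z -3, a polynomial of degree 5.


|f(z)| ≤ Σ|c_k|·r^k = O(r^5) as r → ∞. Polynomial growth is O(e^{r^ε}) for every ε > 0 (since r^5/e^{r^ε} → 0), so ρ ≤ ε for all ε > 0, i.e. ρ = 0. Every nonconstant polynomial has order 0.
Therefore ρ = 0.

Order ρ = 0.


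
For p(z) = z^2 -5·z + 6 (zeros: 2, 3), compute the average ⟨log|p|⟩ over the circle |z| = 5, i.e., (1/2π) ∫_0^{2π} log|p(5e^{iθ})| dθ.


Zeros: 2, 3; r = 5.
Inside |z| < r: 2, 3. Outside (|z| ≥ r): ∅.
p(0) = 6, so log|p(0)| = log(6) = 1.7918.
Apply Jensen: I(r) = log|p(0)| + Σ_k log(r/|z_k|), summed over zeros inside |z| < r.
  log(r/|z_k|) for z_k = 2: log(5/2) = 0.9163
  log(r/|z_k|) for z_k = 3: log(5/3) = 0.5108
Sum over inside zeros: 1.4271.
I(r) = log|p(0)| + (inside sum) = 1.7918 + 1.4271 = 3.2189.
Closed form (all zeros inside, monic): I(r) = n·log(r) = 2·log(5) = 3.2189. ✓

I(r) ≈ 3.2189.


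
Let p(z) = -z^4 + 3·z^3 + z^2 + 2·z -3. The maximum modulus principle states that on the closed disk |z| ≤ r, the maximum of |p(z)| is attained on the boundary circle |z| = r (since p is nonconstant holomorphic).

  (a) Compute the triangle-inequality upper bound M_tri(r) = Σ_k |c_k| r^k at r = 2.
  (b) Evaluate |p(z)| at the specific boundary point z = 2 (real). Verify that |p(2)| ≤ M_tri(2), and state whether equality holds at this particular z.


Coefficients: c_0 = -3, c_1 = 2, c_2 = 1, c_3 = 3, c_4 = -1. Radius r = 2.
Part (a). Triangle bound: M_tri(r) = Σ_k |c_k| r^k
  = |-3|·2^0 + |2|·2^1 + |1|·2^2 + |3|·2^3 + |-1|·2^4
  = 3 + 4 + 4 + 24 + 16 = 51.
This bounds M(r) := max_{|z|=r} |p(z)| from above; equality holds iff all terms c_k z^k can be made to align in phase at a single z on |z|=r.
Part (b). At z = 2 (real, on the circle |z| = r):
  p(2) = (-3)·2^0 + (2)·2^1 + (1)·2^2 + (3)·2^3 + (-1)·2^4 = 13.
  |p(2)| = 13.
Check: |p(2)| = 13 ≤ 51 = M_tri(2). ✓ Equality does not hold at z = 2 (the coefficients have mixed signs, so the terms do not all align in phase there).

M_tri(2) = 51; |p(2)| = 13; equality at z=2: no.


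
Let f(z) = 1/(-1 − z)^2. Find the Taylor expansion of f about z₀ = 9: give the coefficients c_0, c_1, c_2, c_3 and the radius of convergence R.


Let w = z − z₀, so z = z₀ + w.
Then -1 − z = -1 − (z₀ + w) = (-1 − z₀) − w = -10 − w.
f(z) = 1/(-10 − w)^2 = (1/(-10)^2) · (1 − w/(-10))^{−2}.
By the binomial series (1−u)^{−2} = Σ_{n≥0} C(n+1, 1) u^n for |u|<1, with u = w/(-10):
  c_n = C(n+1, 1) / (-10)^(n+2).
  c_0 = 1/(-10)^2 = 1/100.
  c_1 = 2/(-10)^3 = -1/500.
  c_2 = 3/(-10)^4 = 3/10000.
  c_3 = 4/(-10)^5 = -1/25000.
The series is valid for |w/d| < 1, i.e. |z − z₀| < |d|.
Radius of convergence: R = |-1 − z₀| = |-10| = 10 (distance from z₀ to the singularity z = -1).

c_0 = 1/100, c_1 = -1/500, c_2 = 3/10000, c_3 = -1/25000; R = 10.


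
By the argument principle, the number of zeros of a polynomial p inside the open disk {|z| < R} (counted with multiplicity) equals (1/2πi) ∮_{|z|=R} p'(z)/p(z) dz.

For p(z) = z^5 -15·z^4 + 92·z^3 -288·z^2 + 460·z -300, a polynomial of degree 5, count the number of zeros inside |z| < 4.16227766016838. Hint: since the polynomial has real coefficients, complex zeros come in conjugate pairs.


The zeros of p are: 3, (3 + 1i), (3 - 1i), (3 + 1i), (3 - 1i).
Their magnitudes are: 3, 3.162, 3.162, 3.162, 3.162.
Zeros with |z| < R = 4.16227766016838: 3, (3 + 1i), (3 - 1i), (3 + 1i), (3 - 1i).
Count = 5.
By the argument principle, (1/2πi) ∮_{|z|=R} p'(z)/p(z) dz equals exactly this count.

Number of zeros inside |z| < 4.16227766016838: 5.


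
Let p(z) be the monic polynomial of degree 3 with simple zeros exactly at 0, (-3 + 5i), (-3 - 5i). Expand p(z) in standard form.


The polynomial is p(z) = ∏_{α ∈ S} (z − α), where S = {0, (-3 + 5i), (-3 - 5i)}.
Expanding the product yields: p(z) = z^3 + 6·z^2 + 34·z.
Note conjugate pairs combine to real quadratics: (z − (-3+5i))(z − (-3−5i)) = z² + 6z + 34.
The resulting polynomial has degree 3 and real coefficients as required.

p(z) = z^3 + 6·z^2 + 34·z.


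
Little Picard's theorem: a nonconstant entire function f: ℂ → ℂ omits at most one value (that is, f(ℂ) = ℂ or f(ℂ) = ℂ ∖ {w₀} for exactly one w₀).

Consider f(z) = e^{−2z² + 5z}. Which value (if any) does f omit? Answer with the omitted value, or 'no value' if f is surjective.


Little Picard bounds the complement of f(ℂ) to at most one point.
The exponent g(z) = −2z² + 5z is a nonconstant polynomial, hence surjective onto ℂ. So e^{g(z)} takes every value in {e^w : w ∈ ℂ} = ℂ ∖ {0}. Adding 0 shifts the range to ℂ ∖ {0}. f omits exactly 0.

Omitted value: 0.


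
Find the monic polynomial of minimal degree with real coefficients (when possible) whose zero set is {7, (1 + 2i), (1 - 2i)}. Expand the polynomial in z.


The polynomial is p(z) = ∏_{α ∈ S} (z − α), where S = {7, (1 + 2i), (1 - 2i)}.
Expanding the product yields: p(z) = z^3 -9·z^2 + 19·z -35.
Note conjugate pairs combine to real quadratics: (z − (1+2i))(z − (1−2i)) = z² − 2z + 5.
The resulting polynomial has degree 3 and real coefficients as required.

p(z) = z^3 -9·z^2 + 19·z -35.


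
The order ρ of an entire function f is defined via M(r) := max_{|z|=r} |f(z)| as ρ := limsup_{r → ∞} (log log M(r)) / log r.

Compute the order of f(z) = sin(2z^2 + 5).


Write sin(w) = (e^{iw} ± e^{−iw})/(2 or 2i), so |sin(w)| ≤ e^{|w|}. With w = 2z^2 + 5, |w| ≤ 2r^2 + 5 on |z|=r, giving M(r) ≤ e^{2r^2 + 5} and ρ ≤ 2. For the lower bound, choose z on |z|=r with 2z^2 purely imaginary of modulus 2r^2; then |sin(2z^2 + 5)| grows like e^{2r^2}/2, so ρ ≥ 2. Hence ρ = 2.
Therefore ρ = 2.

Order ρ = 2.


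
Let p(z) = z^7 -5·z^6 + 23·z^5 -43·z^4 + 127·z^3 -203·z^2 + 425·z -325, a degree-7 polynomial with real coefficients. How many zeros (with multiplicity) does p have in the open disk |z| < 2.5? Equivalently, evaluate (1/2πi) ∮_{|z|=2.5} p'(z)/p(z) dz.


The zeros of p are: (1 + 2i), (1 - 2i), (-1 + 2i), (-1 - 2i), 1, (2 + 3i), (2 - 3i).
Their magnitudes are: 2.236, 2.236, 2.236, 2.236, 1, 3.606, 3.606.
Zeros with |z| < R = 2.5: (1 + 2i), (1 - 2i), (-1 + 2i), (-1 - 2i), 1.
Count = 5.
By the argument principle, (1/2πi) ∮_{|z|=R} p'(z)/p(z) dz equals exactly this count.

Number of zeros inside |z| < 2.5: 5.


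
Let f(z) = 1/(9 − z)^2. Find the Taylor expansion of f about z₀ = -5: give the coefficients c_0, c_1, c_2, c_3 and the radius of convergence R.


Let w = z − z₀, so z = z₀ + w.
Then 9 − z = 9 − (z₀ + w) = (9 − z₀) − w = 14 − w.
f(z) = 1/(14 − w)^2 = (1/(14)^2) · (1 − w/(14))^{−2}.
By the binomial series (1−u)^{−2} = Σ_{n≥0} C(n+1, 1) u^n for |u|<1, with u = w/(14):
  c_n = C(n+1, 1) / (14)^(n+2).
  c_0 = 1/(14)^2 = 1/196.
  c_1 = 2/(14)^3 = 1/1372.
  c_2 = 3/(14)^4 = 3/38416.
  c_3 = 4/(14)^5 = 1/134456.
The series is valid for |w/d| < 1, i.e. |z − z₀| < |d|.
Radius of convergence: R = |9 − z₀| = |14| = 14 (distance from z₀ to the singularity z = 9).

c_0 = 1/196, c_1 = 1/1372, c_2 = 3/38416, c_3 = 1/134456; R = 14.


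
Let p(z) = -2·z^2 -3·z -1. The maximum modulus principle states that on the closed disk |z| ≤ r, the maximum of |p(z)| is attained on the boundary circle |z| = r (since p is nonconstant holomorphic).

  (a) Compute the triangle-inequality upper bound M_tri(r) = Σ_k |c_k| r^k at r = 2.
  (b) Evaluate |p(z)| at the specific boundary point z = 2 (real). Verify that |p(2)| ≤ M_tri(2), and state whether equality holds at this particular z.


Coefficients: c_0 = -1, c_1 = -3, c_2 = -2. Radius r = 2.
Part (a). Triangle bound: M_tri(r) = Σ_k |c_k| r^k
  = |-1|·2^0 + |-3|·2^1 + |-2|·2^2
  = 1 + 6 + 8 = 15.
This bounds M(r) := max_{|z|=r} |p(z)| from above; equality holds iff all terms c_k z^k can be made to align in phase at a single z on |z|=r.
Part (b). At z = 2 (real, on the circle |z| = r):
  p(2) = (-1)·2^0 + (-3)·2^1 + (-2)·2^2 = -15.
  |p(2)| = 15.
Since all nonzero coefficients share the same sign, |p(2)| = 15 = M_tri(2); the triangle bound is attained at z = 2, so in fact M(r) = 15.

M_tri(2) = 15; |p(2)| = 15; equality at z=2: yes.


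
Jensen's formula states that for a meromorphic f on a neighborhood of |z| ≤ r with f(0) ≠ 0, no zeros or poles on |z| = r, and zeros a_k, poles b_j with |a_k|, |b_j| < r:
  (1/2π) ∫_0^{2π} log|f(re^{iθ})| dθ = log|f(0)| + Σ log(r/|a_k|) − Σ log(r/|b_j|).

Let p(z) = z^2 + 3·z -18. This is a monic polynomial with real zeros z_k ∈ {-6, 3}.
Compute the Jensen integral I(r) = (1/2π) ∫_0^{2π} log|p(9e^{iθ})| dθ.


Zeros: -6, 3; r = 9.
Inside |z| < r: -6, 3. Outside (|z| ≥ r): ∅.
p(0) = -18, so log|p(0)| = log(18) = 2.8904.
Apply Jensen: I(r) = log|p(0)| + Σ_k log(r/|z_k|), summed over zeros inside |z| < r.
  log(r/|z_k|) for z_k = -6: log(9/6) = 0.4055
  log(r/|z_k|) for z_k = 3: log(9/3) = 1.0986
Sum over inside zeros: 1.5041.
I(r) = log|p(0)| + (inside sum) = 2.8904 + 1.5041 = 4.3944.
Closed form (all zeros inside, monic): I(r) = n·log(r) = 2·log(9) = 4.3944. ✓

I(r) ≈ 4.3944.


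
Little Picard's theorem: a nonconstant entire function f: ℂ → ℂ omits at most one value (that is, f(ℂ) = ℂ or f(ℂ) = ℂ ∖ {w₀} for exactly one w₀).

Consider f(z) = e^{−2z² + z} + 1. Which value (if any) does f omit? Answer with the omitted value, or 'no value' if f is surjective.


Little Picard bounds the complement of f(ℂ) to at most one point.
The exponent g(z) = −2z² + z is a nonconstant polynomial, hence surjective onto ℂ. So e^{g(z)} takes every value in {e^w : w ∈ ℂ} = ℂ ∖ {0}. Adding 1 shifts the range to ℂ ∖ {1}. f omits exactly 1.

Omitted value: 1.


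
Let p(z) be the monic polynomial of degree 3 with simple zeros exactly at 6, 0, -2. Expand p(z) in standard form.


The polynomial is p(z) = ∏_{α ∈ S} (z − α), where S = {6, 0, -2}.
Expanding the product yields: p(z) = z^3 -4·z^2 -12·z.
The resulting polynomial has degree 3 and real coefficients as required.

p(z) = z^3 -4·z^2 -12·z.


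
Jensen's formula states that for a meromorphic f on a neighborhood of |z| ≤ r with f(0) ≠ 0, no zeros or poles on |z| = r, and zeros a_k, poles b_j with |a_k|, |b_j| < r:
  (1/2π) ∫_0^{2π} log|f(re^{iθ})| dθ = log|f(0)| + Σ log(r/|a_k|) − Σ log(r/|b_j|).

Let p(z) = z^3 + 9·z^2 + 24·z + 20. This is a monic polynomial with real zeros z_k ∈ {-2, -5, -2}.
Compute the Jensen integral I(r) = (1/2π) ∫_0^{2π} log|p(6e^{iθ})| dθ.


Zeros: -5, -2, -2; r = 6.
Inside |z| < r: -5, -2, -2. Outside (|z| ≥ r): ∅.
p(0) = 20, so log|p(0)| = log(20) = 2.9957.
Apply Jensen: I(r) = log|p(0)| + Σ_k log(r/|z_k|), summed over zeros inside |z| < r.
  log(r/|z_k|) for z_k = -2: log(6/2) = 1.0986
  log(r/|z_k|) for z_k = -5: log(6/5) = 0.1823
  log(r/|z_k|) for z_k = -2: log(6/2) = 1.0986
Sum over inside zeros: 2.3795.
I(r) = log|p(0)| + (inside sum) = 2.9957 + 2.3795 = 5.3753.
Closed form (all zeros inside, monic): I(r) = n·log(r) = 3·log(6) = 5.3753. ✓

I(r) ≈ 5.3753.


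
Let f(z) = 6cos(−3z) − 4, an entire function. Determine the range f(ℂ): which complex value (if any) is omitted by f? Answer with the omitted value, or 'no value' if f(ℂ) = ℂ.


Little Picard bounds the complement of f(ℂ) to at most one point.
cos is entire and surjective onto ℂ: for every w ∈ ℂ, cos(ζ) = w has a solution ζ ∈ ℂ (e.g., via the complex inverse arccos). With ζ = −3z this gives z = ζ/(-3). Then 6·cos(−3z) takes every value in 6·ℂ = ℂ, and adding -4 is a bijection of ℂ. So f is surjective and omits no value. (Note: only on the real line is cos bounded by [−1, 1].)

Omitted value: no value.


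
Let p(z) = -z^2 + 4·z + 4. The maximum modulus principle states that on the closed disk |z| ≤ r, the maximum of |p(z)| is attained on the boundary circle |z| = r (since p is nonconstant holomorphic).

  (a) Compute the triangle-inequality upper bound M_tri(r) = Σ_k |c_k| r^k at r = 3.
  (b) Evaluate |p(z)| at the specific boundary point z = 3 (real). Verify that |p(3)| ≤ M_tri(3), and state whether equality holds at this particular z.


Coefficients: c_0 = 4, c_1 = 4, c_2 = -1. Radius r = 3.
Part (a). Triangle bound: M_tri(r) = Σ_k |c_k| r^k
  = |4|·3^0 + |4|·3^1 + |-1|·3^2
  = 4 + 12 + 9 = 25.
This bounds M(r) := max_{|z|=r} |p(z)| from above; equality holds iff all terms c_k z^k can be made to align in phase at a single z on |z|=r.
Part (b). At z = 3 (real, on the circle |z| = r):
  p(3) = (4)·3^0 + (4)·3^1 + (-1)·3^2 = 7.
  |p(3)| = 7.
Check: |p(3)| = 7 ≤ 25 = M_tri(3). ✓ Equality does not hold at z = 3 (the coefficients have mixed signs, so the terms do not all align in phase there).

M_tri(3) = 25; |p(3)| = 7; equality at z=3: no.


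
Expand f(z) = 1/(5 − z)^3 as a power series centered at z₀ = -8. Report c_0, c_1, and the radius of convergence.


Let w = z − z₀, so z = z₀ + w.
Then 5 − z = 5 − (z₀ + w) = (5 − z₀) − w = 13 − w.
f(z) = 1/(13 − w)^3 = (1/(13)^3) · (1 − w/(13))^{−3}.
By the binomial series (1−u)^{−3} = Σ_{n≥0} C(n+2, 2) u^n for |u|<1, with u = w/(13):
  c_n = C(n+2, 2) / (13)^(n+3).
  c_0 = 1/(13)^3 = 1/2197.
  c_1 = 3/(13)^4 = 3/28561.
The series is valid for |w/d| < 1, i.e. |z − z₀| < |d|.
Radius of convergence: R = |5 − z₀| = |13| = 13 (distance from z₀ to the singularity z = 5).

c_0 = 1/2197, c_1 = 3/28561; R = 13.


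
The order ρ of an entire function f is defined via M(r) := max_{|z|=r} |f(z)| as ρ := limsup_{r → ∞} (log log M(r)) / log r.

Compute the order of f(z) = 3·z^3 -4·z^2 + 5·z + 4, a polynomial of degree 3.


|f(z)| ≤ Σ|c_k|·r^k = O(r^3) as r → ∞. Polynomial growth is O(e^{r^ε}) for every ε > 0 (since r^3/e^{r^ε} → 0), so ρ ≤ ε for all ε > 0, i.e. ρ = 0. Every nonconstant polynomial has order 0.
Therefore ρ = 0.

Order ρ = 0.


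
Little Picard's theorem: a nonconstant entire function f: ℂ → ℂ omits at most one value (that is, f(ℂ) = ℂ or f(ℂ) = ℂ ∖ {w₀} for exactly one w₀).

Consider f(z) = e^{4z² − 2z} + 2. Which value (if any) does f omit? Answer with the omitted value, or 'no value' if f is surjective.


Little Picard bounds the complement of f(ℂ) to at most one point.
The exponent g(z) = 4z² − 2z is a nonconstant polynomial, hence surjective onto ℂ. So e^{g(z)} takes every value in {e^w : w ∈ ℂ} = ℂ ∖ {0}. Adding 2 shifts the range to ℂ ∖ {2}. f omits exactly 2.

Omitted value: 2.


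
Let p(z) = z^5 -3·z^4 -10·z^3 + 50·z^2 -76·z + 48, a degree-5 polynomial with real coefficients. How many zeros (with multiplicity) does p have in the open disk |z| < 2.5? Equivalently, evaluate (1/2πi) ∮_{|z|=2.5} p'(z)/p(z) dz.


The zeros of p are: (1 + 1i), (1 - 1i), 3, 2, -4.
Their magnitudes are: 1.414, 1.414, 3, 2, 4.
Zeros with |z| < R = 2.5: (1 + 1i), (1 - 1i), 2.
Count = 3.
By the argument principle, (1/2πi) ∮_{|z|=R} p'(z)/p(z) dz equals exactly this count.

Number of zeros inside |z| < 2.5: 3.


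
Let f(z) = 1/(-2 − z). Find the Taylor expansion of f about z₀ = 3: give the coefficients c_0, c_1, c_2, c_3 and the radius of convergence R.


Let w = z − z₀, so z = z₀ + w.
Then -2 − z = -2 − (z₀ + w) = (-2 − z₀) − w = -5 − w.
f(z) = 1/(-5 − w) = (1/(-5)) · 1/(1 − w/(-5)) = Σ_{n≥0} w^n / (-5)^(n+1).
So c_n = 1/(-5)^(n+1):
  c_0 = 1/(-5)^1 = -1/5.
  c_1 = 1/(-5)^2 = 1/25.
  c_2 = 1/(-5)^3 = -1/125.
  c_3 = 1/(-5)^4 = 1/625.
The series is valid for |w/d| < 1, i.e. |z − z₀| < |d|.
Radius of convergence: R = |-2 − z₀| = |-5| = 5 (distance from z₀ to the singularity z = -2).

c_0 = -1/5, c_1 = 1/25, c_2 = -1/125, c_3 = 1/625; R = 5.


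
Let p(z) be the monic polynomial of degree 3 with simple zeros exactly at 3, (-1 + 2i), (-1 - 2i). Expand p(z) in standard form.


The polynomial is p(z) = ∏_{α ∈ S} (z − α), where S = {3, (-1 + 2i), (-1 - 2i)}.
Expanding the product yields: p(z) = z^3 -z^2 -z -15.
Note conjugate pairs combine to real quadratics: (z − (-1+2i))(z − (-1−2i)) = z² + 2z + 5.
The resulting polynomial has degree 3 and real coefficients as required.

p(z) = z^3 -z^2 -z -15.


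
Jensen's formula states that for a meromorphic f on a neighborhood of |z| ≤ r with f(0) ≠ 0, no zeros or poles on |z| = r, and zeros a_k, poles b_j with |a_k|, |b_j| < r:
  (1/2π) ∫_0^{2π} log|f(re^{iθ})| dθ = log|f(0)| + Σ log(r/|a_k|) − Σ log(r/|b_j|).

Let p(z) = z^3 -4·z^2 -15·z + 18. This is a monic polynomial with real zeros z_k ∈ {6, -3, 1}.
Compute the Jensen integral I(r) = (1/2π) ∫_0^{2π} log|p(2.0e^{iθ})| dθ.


Zeros: -3, 1, 6; r = 2.0.
Inside |z| < r: 1. Outside (|z| ≥ r): -3, 6.
p(0) = 18, so log|p(0)| = log(18) = 2.8904.
Apply Jensen: I(r) = log|p(0)| + Σ_k log(r/|z_k|), summed over zeros inside |z| < r.
  log(r/|z_k|) for z_k = 1: log(2.0/1) = 0.6931
  Outside zeros (-3, 6) contribute nothing to the Jensen sum.
Sum over inside zeros: 0.6931.
I(r) = log|p(0)| + (inside sum) = 2.8904 + 0.6931 = 3.5835.
Note: since some zeros are outside |z| ≤ r, the simplified n·log(r) form does NOT apply — only the inside zeros contribute.

I(r) ≈ 3.5835.


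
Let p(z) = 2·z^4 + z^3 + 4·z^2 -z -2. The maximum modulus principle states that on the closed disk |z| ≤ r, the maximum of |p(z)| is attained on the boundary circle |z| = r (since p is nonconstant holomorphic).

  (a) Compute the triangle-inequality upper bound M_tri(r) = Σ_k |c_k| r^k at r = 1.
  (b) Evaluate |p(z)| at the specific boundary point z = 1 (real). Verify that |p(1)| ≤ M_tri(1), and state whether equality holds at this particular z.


Coefficients: c_0 = -2, c_1 = -1, c_2 = 4, c_3 = 1, c_4 = 2. Radius r = 1.
Part (a). Triangle bound: M_tri(r) = Σ_k |c_k| r^k
  = |-2|·1^0 + |-1|·1^1 + |4|·1^2 + |1|·1^3 + |2|·1^4
  = 2 + 1 + 4 + 1 + 2 = 10.
This bounds M(r) := max_{|z|=r} |p(z)| from above; equality holds iff all terms c_k z^k can be made to align in phase at a single z on |z|=r.
Part (b). At z = 1 (real, on the circle |z| = r):
  p(1) = (-2)·1^0 + (-1)·1^1 + (4)·1^2 + (1)·1^3 + (2)·1^4 = 4.
  |p(1)| = 4.
Check: |p(1)| = 4 ≤ 10 = M_tri(1). ✓ Equality does not hold at z = 1 (the coefficients have mixed signs, so the terms do not all align in phase there).

M_tri(1) = 10; |p(1)| = 4; equality at z=1: no.


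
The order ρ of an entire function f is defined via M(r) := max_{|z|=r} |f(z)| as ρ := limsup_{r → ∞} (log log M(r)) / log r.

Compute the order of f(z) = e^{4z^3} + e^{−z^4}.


Each summand is entire of order 3 and 4 respectively (as in the single-exponential case). The order of a sum is at most the max of the orders, so ρ ≤ 4. For the lower bound: on |z|=r choose arg z so that -1z^4 is real positive; then |e^{-1z^4}| = e^{1r^4} while |e^{4z^3}| ≤ e^{4r^3} = o(e^{1r^4}). So |f| ≥ e^{1r^4}(1 − o(1)) and ρ ≥ 4. Hence ρ = max(3, 4) = 4.
Therefore ρ = 4.

Order ρ = 4.


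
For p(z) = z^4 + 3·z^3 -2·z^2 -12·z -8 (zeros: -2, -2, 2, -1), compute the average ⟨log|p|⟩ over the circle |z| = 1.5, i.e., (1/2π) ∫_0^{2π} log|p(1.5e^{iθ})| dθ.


Zeros: -2, -2, -1, 2; r = 1.5.
Inside |z| < r: -1. Outside (|z| ≥ r): -2, -2, 2.
p(0) = -8, so log|p(0)| = log(8) = 2.0794.
Apply Jensen: I(r) = log|p(0)| + Σ_k log(r/|z_k|), summed over zeros inside |z| < r.
  log(r/|z_k|) for z_k = -1: log(1.5/1) = 0.4055
  Outside zeros (-2, -2, 2) contribute nothing to the Jensen sum.
Sum over inside zeros: 0.4055.
I(r) = log|p(0)| + (inside sum) = 2.0794 + 0.4055 = 2.4849.
Note: since some zeros are outside |z| ≤ r, the simplified n·log(r) form does NOT apply — only the inside zeros contribute.

I(r) ≈ 2.4849.


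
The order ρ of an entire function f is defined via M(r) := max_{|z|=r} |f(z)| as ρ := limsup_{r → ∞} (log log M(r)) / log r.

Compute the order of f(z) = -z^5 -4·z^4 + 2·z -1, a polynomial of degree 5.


|f(z)| ≤ Σ|c_k|·r^k = O(r^5) as r → ∞. Polynomial growth is O(e^{r^ε}) for every ε > 0 (since r^5/e^{r^ε} → 0), so ρ ≤ ε for all ε > 0, i.e. ρ = 0. Every nonconstant polynomial has order 0.
Therefore ρ = 0.

Order ρ = 0.


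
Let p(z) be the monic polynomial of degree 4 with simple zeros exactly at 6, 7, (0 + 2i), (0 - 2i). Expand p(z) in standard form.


The polynomial is p(z) = ∏_{α ∈ S} (z − α), where S = {6, 7, (0 + 2i), (0 - 2i)}.
Expanding the product yields: p(z) = z^4 -13·z^3 + 46·z^2 -52·z + 168.
Note conjugate pairs combine to real quadratics: (z − (0+2i))(z − (0−2i)) = z² + 4.
The resulting polynomial has degree 4 and real coefficients as required.

p(z) = z^4 -13·z^3 + 46·z^2 -52·z + 168.


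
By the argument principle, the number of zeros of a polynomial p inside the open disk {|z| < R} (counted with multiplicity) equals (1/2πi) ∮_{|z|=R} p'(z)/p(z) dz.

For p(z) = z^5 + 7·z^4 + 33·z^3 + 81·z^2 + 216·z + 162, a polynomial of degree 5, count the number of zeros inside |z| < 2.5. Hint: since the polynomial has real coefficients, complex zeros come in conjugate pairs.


The zeros of p are: -1, (0 + 3i), (0 - 3i), (-3 + 3i), (-3 - 3i).
Their magnitudes are: 1, 3, 3, 4.243, 4.243.
Zeros with |z| < R = 2.5: -1.
Count = 1.
By the argument principle, (1/2πi) ∮_{|z|=R} p'(z)/p(z) dz equals exactly this count.

Number of zeros inside |z| < 2.5: 1.


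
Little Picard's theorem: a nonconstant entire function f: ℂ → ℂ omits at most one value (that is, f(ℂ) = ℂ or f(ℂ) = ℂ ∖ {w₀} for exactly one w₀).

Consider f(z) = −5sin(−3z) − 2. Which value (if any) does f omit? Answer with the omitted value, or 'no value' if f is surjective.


Little Picard bounds the complement of f(ℂ) to at most one point.
sin is entire and surjective onto ℂ: for every w ∈ ℂ, sin(ζ) = w has a solution ζ ∈ ℂ (e.g., via the complex inverse arcsin). With ζ = −3z this gives z = ζ/(-3). Then -5·sin(−3z) takes every value in -5·ℂ = ℂ, and adding -2 is a bijection of ℂ. So f is surjective and omits no value. (Note: only on the real line is sin bounded by [−1, 1].)

Omitted value: no value.


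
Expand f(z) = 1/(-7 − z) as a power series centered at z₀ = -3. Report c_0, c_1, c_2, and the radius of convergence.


Let w = z − z₀, so z = z₀ + w.
Then -7 − z = -7 − (z₀ + w) = (-7 − z₀) − w = -4 − w.
f(z) = 1/(-4 − w) = (1/(-4)) · 1/(1 − w/(-4)) = Σ_{n≥0} w^n / (-4)^(n+1).
So c_n = 1/(-4)^(n+1):
  c_0 = 1/(-4)^1 = -1/4.
  c_1 = 1/(-4)^2 = 1/16.
  c_2 = 1/(-4)^3 = -1/64.
The series is valid for |w/d| < 1, i.e. |z − z₀| < |d|.
Radius of convergence: R = |-7 − z₀| = |-4| = 4 (distance from z₀ to the singularity z = -7).

c_0 = -1/4, c_1 = 1/16, c_2 = -1/64; R = 4.


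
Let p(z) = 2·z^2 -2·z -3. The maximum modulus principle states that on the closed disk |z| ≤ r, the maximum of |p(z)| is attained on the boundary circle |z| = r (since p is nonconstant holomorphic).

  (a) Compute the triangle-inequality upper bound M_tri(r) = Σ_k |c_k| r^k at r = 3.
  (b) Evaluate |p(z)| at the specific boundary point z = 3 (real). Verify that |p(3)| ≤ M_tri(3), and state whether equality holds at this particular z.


Coefficients: c_0 = -3, c_1 = -2, c_2 = 2. Radius r = 3.
Part (a). Triangle bound: M_tri(r) = Σ_k |c_k| r^k
  = |-3|·3^0 + |-2|·3^1 + |2|·3^2
  = 3 + 6 + 18 = 27.
This bounds M(r) := max_{|z|=r} |p(z)| from above; equality holds iff all terms c_k z^k can be made to align in phase at a single z on |z|=r.
Part (b). At z = 3 (real, on the circle |z| = r):
  p(3) = (-3)·3^0 + (-2)·3^1 + (2)·3^2 = 9.
  |p(3)| = 9.
Check: |p(3)| = 9 ≤ 27 = M_tri(3). ✓ Equality does not hold at z = 3 (the coefficients have mixed signs, so the terms do not all align in phase there).

M_tri(3) = 27; |p(3)| = 9; equality at z=3: no.


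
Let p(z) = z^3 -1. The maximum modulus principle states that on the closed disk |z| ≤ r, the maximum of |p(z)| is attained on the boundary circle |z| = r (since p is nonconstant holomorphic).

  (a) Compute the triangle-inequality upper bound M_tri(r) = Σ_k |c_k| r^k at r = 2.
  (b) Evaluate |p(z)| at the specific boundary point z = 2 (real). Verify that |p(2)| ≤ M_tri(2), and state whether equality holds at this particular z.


Coefficients: c_0 = -1, c_1 = 0, c_2 = 0, c_3 = 1. Radius r = 2.
Part (a). Triangle bound: M_tri(r) = Σ_k |c_k| r^k
  = |-1|·2^0 + |0|·2^1 + |0|·2^2 + |1|·2^3
  = 1 + 0 + 0 + 8 = 9.
This bounds M(r) := max_{|z|=r} |p(z)| from above; equality holds iff all terms c_k z^k can be made to align in phase at a single z on |z|=r.
Part (b). At z = 2 (real, on the circle |z| = r):
  p(2) = (-1)·2^0 + (0)·2^1 + (0)·2^2 + (1)·2^3 = 7.
  |p(2)| = 7.
Check: |p(2)| = 7 ≤ 9 = M_tri(2). ✓ Equality does not hold at z = 2 (the coefficients have mixed signs, so the terms do not all align in phase there).

M_tri(2) = 9; |p(2)| = 7; equality at z=2: no.


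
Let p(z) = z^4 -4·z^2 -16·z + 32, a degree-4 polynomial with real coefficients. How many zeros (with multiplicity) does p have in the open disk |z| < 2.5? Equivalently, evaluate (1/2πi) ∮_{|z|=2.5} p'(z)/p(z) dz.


The zeros of p are: 2, (-2 + 2i), (-2 - 2i), 2.
Their magnitudes are: 2, 2.828, 2.828, 2.
Zeros with |z| < R = 2.5: 2, 2.
Count = 2.
By the argument principle, (1/2πi) ∮_{|z|=R} p'(z)/p(z) dz equals exactly this count.

Number of zeros inside |z| < 2.5: 2.


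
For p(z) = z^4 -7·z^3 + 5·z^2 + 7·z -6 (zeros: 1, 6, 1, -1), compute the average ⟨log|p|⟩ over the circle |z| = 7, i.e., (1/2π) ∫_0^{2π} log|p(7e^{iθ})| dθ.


Zeros: -1, 1, 1, 6; r = 7.
Inside |z| < r: -1, 1, 1, 6. Outside (|z| ≥ r): ∅.
p(0) = -6, so log|p(0)| = log(6) = 1.7918.
Apply Jensen: I(r) = log|p(0)| + Σ_k log(r/|z_k|), summed over zeros inside |z| < r.
  log(r/|z_k|) for z_k = 1: log(7/1) = 1.9459
  log(r/|z_k|) for z_k = 6: log(7/6) = 0.1542
  log(r/|z_k|) for z_k = 1: log(7/1) = 1.9459
  log(r/|z_k|) for z_k = -1: log(7/1) = 1.9459
Sum over inside zeros: 5.9919.
I(r) = log|p(0)| + (inside sum) = 1.7918 + 5.9919 = 7.7836.
Closed form (all zeros inside, monic): I(r) = n·log(r) = 4·log(7) = 7.7836. ✓

I(r) ≈ 7.7836.


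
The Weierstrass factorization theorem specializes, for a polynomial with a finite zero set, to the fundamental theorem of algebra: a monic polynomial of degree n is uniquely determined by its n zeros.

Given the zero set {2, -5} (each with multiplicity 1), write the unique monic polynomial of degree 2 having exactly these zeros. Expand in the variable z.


The polynomial is p(z) = ∏_{α ∈ S} (z − α), where S = {2, -5}.
Expanding the product yields: p(z) = z^2 + 3·z -10.
The resulting polynomial has degree 2 and real coefficients as required.

p(z) = z^2 + 3·z -10.


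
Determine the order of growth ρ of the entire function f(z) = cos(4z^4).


Write cos(w) = (e^{iw} ± e^{−iw})/(2 or 2i), so |cos(w)| ≤ e^{|w|}. With w = 4z^4, |w| ≤ 4r^4 + 0 on |z|=r, giving M(r) ≤ e^{4r^4 + 0} and ρ ≤ 4. For the lower bound, choose z on |z|=r with 4z^4 purely imaginary of modulus 4r^4; then |cos(4z^4)| grows like e^{4r^4}/2, so ρ ≥ 4. Hence ρ = 4.
Therefore ρ = 4.

Order ρ = 4.


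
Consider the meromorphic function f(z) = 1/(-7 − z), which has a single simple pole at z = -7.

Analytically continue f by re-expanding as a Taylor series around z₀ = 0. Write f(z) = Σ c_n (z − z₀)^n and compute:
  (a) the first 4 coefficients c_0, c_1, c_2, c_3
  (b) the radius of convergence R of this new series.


Let w = z − z₀, so z = z₀ + w.
Then -7 − z = -7 − (z₀ + w) = (-7 − z₀) − w = -7 − w.
f(z) = 1/(-7 − w) = (1/(-7)) · 1/(1 − w/(-7)) = Σ_{n≥0} w^n / (-7)^(n+1).
So c_n = 1/(-7)^(n+1):
  c_0 = 1/(-7)^1 = -1/7.
  c_1 = 1/(-7)^2 = 1/49.
  c_2 = 1/(-7)^3 = -1/343.
  c_3 = 1/(-7)^4 = 1/2401.
The series is valid for |w/d| < 1, i.e. |z − z₀| < |d|.
Radius of convergence: R = |-7 − z₀| = |-7| = 7 (distance from z₀ to the singularity z = -7).

c_0 = -1/7, c_1 = 1/49, c_2 = -1/343, c_3 = 1/2401; R = 7.
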